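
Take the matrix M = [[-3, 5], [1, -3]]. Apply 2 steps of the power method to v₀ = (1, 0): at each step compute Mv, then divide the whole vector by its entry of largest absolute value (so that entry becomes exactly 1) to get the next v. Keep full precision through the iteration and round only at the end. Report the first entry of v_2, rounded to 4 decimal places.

Mv0 = (-3.00000, 1.00000); divide by -3.00000 → v1 = (1.00000, -0.33333)
Mv1 = (-4.66667, 2.00000); divide by -4.66667 → v2 = (1.00000, -0.42857)
Requested entry of v2: 14/14 = 1.0000

1.0000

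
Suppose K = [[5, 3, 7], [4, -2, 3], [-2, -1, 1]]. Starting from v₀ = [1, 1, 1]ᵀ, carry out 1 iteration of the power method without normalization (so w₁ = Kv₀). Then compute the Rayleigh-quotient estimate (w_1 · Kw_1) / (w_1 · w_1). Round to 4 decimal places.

λ ≈ 5.6457

w1 = Kv₀ = (5·1 + 3·1 + 7·1; 4·1 + (-2)·1 + 3·1; (-2)·1 + (-1)·1 + 1·1) = (15, 5, -2)
Kw1 = (76, 44, -37)
w1·Kw1 = 15·76 + 5·44 + (-2)·(-37) = 1434; w1·w1 = 15·15 + 5·5 + (-2)·(-2) = 254
λ ≈ 1434/254 = 5.6457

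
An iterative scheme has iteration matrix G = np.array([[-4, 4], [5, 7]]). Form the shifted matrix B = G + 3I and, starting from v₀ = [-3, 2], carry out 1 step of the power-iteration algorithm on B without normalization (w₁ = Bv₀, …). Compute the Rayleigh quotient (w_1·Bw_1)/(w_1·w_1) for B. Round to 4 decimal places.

B = G + 3I has rows (-1, 4); (5, 10)
w1 = Bv₀ = (11, 5)
Bw1 = (9, 105)
w1·Bw1 = 624; w1·w1 = 146; μ ≈ 624/146 = 4.2740

4.2740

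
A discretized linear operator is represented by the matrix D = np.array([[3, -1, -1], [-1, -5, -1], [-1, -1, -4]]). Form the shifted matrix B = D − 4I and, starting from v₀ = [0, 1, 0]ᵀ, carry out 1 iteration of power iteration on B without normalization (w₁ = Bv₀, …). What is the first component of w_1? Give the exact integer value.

B = D − 4I has rows (-1, -1, -1); (-1, -9, -1); (-1, -1, -8)
w1 = Bv₀ = (-1, -9, -1)
Requested component of w1: -1

-1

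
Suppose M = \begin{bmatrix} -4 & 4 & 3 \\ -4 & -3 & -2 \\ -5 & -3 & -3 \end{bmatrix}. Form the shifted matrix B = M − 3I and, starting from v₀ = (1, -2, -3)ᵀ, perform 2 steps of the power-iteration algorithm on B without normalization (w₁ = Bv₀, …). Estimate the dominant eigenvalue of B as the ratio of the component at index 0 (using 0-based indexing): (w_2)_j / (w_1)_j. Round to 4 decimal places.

B = M − 3I has rows (-7, 4, 3); (-4, -6, -2); (-5, -3, -6)
w1 = Bv₀ = ((-7)·1 + 4·(-2) + 3·(-3); (-4)·1 + (-6)·(-2) + (-2)·(-3); (-5)·1 + (-3)·(-2) + (-6)·(-3)) = (-24, 14, 19)
w2 = Bw1 = ((-7)·(-24) + 4·14 + 3·19; (-4)·(-24) + (-6)·14 + (-2)·19; (-5)·(-24) + (-3)·14 + (-6)·19) = (281, -26, -36)
Ratio: 281/-24 = -11.7083

-11.7083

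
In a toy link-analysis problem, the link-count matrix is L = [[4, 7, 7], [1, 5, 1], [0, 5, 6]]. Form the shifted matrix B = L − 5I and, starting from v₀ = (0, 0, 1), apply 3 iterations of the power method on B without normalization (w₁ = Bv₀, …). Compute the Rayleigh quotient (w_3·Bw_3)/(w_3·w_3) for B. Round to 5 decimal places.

B = L − 5I has rows (-1, 7, 7); (1, 0, 1); (0, 5, 1)
w1 = Bv₀ = (7, 1, 1)
w2 = Bw1 = (7, 8, 6)
w3 = Bw2 = (91, 13, 46)
Bw3 = (322, 137, 111)
w3·Bw3 = 36189; w3·w3 = 10566; μ ≈ 36189/10566 = 3.42504

3.42504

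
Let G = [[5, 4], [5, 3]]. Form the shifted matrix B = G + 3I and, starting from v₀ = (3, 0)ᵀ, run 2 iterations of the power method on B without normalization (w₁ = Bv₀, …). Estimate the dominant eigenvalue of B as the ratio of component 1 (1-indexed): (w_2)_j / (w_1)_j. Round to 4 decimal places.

10.5000

B = G + 3I has rows (8, 4); (5, 6)
w1 = Bv₀ = (8·3 + 4·0; 5·3 + 6·0) = (24, 15)
w2 = Bw1 = (8·24 + 4·15; 5·24 + 6·15) = (252, 210)
Ratio: 252/24 = 10.5000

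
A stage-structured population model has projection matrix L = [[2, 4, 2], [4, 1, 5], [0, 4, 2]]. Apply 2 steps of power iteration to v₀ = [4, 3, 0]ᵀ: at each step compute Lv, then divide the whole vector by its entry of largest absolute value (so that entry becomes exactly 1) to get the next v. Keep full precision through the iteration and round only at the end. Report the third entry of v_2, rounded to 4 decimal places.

Lv0 = (20.00000, 19.00000, 12.00000); divide by 20.00000 → v1 = (1.00000, 0.95000, 0.60000)
Lv1 = (7.00000, 7.95000, 5.00000); divide by 7.95000 → v2 = (0.88050, 1.00000, 0.62893)
Requested entry of v2: 100/159 = 0.6289

0.6289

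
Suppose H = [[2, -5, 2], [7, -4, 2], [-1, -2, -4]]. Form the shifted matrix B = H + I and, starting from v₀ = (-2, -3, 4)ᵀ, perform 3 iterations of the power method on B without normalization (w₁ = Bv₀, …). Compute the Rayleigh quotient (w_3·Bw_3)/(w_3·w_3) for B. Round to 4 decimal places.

B = H + I has rows (3, -5, 2); (7, -3, 2); (-1, -2, -3)
w1 = Bv₀ = (3·(-2) + (-5)·(-3) + 2·4; 7·(-2) + (-3)·(-3) + 2·4; (-1)·(-2) + (-2)·(-3) + (-3)·4) = (17, 3, -4)
w2 = Bw1 = (3·17 + (-5)·3 + 2·(-4); 7·17 + (-3)·3 + 2·(-4); (-1)·17 + (-2)·3 + (-3)·(-4)) = (28, 102, -11)
w3 = Bw2 = (-448, -132, -199)
Bw3 = (-1082, -3138, 1309)
w3·Bw3 = 638461; w3·w3 = 257729; μ ≈ 638461/257729 = 2.4773

μ ≈ 2.4773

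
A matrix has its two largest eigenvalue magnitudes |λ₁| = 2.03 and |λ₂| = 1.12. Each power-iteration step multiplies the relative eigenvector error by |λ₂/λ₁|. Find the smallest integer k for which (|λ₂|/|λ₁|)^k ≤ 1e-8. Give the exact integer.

31

|λ₂/λ₁| = 1.12/2.03 = 0.55172
Need k ≥ ln(1e-8) / ln(0.55172) = -18.4207 / -0.5947 ≈ 30.974
Smallest integer k satisfying the bound: 31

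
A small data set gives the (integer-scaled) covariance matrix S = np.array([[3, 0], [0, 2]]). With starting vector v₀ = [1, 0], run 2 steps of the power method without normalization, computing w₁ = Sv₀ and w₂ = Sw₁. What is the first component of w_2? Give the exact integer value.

9

w1 = Sv₀ = (3, 0)
w2 = Sw1 = (9, 0)
The requested component of w2 is 9.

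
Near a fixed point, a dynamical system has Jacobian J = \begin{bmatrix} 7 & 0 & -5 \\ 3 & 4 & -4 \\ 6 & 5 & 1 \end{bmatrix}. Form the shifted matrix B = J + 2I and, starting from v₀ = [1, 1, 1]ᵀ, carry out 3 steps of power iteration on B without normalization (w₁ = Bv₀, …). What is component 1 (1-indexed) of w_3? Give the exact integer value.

B = J + 2I has rows (9, 0, -5); (3, 6, -4); (6, 5, 3)
w1 = Bv₀ = (4, 5, 14)
w2 = Bw1 = (-34, -14, 91)
w3 = Bw2 = (-761, -550, -1)
Requested component of w3: -761

-761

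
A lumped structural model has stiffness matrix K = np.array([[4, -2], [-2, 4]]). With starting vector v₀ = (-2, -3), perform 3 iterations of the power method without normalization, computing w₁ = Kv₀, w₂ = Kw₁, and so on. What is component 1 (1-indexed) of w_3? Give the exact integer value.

w1 = Kv₀ = (4·(-2) + (-2)·(-3); (-2)·(-2) + 4·(-3)) = (-2, -8)
w2 = Kw1 = (4·(-2) + (-2)·(-8); (-2)·(-2) + 4·(-8)) = (8, -28)
w3 = Kw2 = (88, -128)
The requested component of w3 is 88.

88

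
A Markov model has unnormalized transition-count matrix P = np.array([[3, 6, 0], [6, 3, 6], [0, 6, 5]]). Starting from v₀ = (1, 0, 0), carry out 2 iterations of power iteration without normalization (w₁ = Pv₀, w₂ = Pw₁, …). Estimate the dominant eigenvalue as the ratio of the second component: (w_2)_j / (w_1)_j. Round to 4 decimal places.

w1 = Pv₀ = (3, 6, 0)
w2 = Pw1 = (45, 36, 36)
Ratio at component: 36 / 6 = 6.0000

6.0000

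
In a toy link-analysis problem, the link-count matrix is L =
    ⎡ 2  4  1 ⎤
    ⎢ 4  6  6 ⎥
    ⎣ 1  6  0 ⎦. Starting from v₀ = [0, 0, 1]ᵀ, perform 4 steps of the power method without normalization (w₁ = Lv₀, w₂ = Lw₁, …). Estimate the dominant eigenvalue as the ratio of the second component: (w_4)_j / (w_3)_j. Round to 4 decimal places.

λ ≈ 10.5795

w1 = Lv₀ = (2·0 + 4·0 + 1·1; 4·0 + 6·0 + 6·1; 1·0 + 6·0 + 0·1) = (1, 6, 0)
w2 = Lw1 = (2·1 + 4·6 + 1·0; 4·1 + 6·6 + 6·0; 1·1 + 6·6 + 0·0) = (26, 40, 37)
w3 = Lw2 = (249, 566, 266)
w4 = Lw3 = (3028, 5988, 3645)
Ratio at component: 5988 / 566 = 10.5795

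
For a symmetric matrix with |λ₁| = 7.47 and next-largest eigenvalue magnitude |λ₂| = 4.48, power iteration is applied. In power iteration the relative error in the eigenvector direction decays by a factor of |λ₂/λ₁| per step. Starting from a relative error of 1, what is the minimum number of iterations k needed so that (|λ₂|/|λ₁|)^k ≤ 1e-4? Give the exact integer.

19

|λ₂/λ₁| = 4.48/7.47 = 0.59973
Need k ≥ ln(1e-4) / ln(0.59973) = -9.2103 / -0.5113 ≈ 18.015
Smallest integer k satisfying the bound: 19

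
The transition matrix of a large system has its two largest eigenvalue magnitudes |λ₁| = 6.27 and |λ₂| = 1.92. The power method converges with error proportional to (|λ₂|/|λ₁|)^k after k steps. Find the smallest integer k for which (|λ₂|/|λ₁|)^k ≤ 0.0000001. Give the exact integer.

14

|λ₂/λ₁| = 1.92/6.27 = 0.30622
Need k ≥ ln(0.0000001) / ln(0.30622) = -16.1181 / -1.1835 ≈ 13.620
Smallest integer k satisfying the bound: 14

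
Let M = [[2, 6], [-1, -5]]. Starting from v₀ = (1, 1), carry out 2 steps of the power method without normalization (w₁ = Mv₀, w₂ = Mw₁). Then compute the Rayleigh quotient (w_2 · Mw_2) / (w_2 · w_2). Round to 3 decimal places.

w1 = Mv₀ = (2·1 + 6·1; (-1)·1 + (-5)·1) = (8, -6)
w2 = Mw1 = (2·8 + 6·(-6); (-1)·8 + (-5)·(-6)) = (-20, 22)
Mw2 = (92, -90)
w2·Mw2 = (-20)·92 + 22·(-90) = -3820; w2·w2 = (-20)·(-20) + 22·22 = 884
λ ≈ -3820/884 = -4.321

-4.321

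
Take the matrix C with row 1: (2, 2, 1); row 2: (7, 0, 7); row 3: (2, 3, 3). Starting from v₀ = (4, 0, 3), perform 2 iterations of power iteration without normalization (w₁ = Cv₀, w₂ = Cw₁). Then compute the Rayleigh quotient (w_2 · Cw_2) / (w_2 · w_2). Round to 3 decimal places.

λ ≈ 8.960

w1 = Cv₀ = (2·4 + 2·0 + 1·3; 7·4 + 0·0 + 7·3; 2·4 + 3·0 + 3·3) = (11, 49, 17)
w2 = Cw1 = (2·11 + 2·49 + 1·17; 7·11 + 0·49 + 7·17; 2·11 + 3·49 + 3·17) = (137, 196, 220)
Cw2 = (886, 2499, 1522)
w2·Cw2 = 137·886 + 196·2499 + 220·1522 = 946026; w2·w2 = 137·137 + 196·196 + 220·220 = 105585
λ ≈ 946026/105585 = 8.960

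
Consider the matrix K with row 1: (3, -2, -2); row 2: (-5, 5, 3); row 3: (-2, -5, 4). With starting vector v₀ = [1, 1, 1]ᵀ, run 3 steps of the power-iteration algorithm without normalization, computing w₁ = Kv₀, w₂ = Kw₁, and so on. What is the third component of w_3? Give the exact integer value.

-149

w1 = Kv₀ = (3·1 + (-2)·1 + (-2)·1; (-5)·1 + 5·1 + 3·1; (-2)·1 + (-5)·1 + 4·1) = (-1, 3, -3)
w2 = Kw1 = (3·(-1) + (-2)·3 + (-2)·(-3); (-5)·(-1) + 5·3 + 3·(-3); (-2)·(-1) + (-5)·3 + 4·(-3)) = (-3, 11, -25)
w3 = Kw2 = (19, -5, -149)
The requested component of w3 is -149.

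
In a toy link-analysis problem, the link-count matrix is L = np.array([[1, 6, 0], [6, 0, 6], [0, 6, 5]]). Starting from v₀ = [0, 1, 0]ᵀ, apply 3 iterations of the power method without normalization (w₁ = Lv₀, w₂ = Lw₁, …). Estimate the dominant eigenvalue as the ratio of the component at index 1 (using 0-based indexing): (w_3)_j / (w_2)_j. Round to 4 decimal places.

w1 = Lv₀ = (1·0 + 6·1 + 0·0; 6·0 + 0·1 + 6·0; 0·0 + 6·1 + 5·0) = (6, 0, 6)
w2 = Lw1 = (1·6 + 6·0 + 0·6; 6·6 + 0·0 + 6·6; 0·6 + 6·0 + 5·6) = (6, 72, 30)
w3 = Lw2 = (438, 216, 582)
Ratio at component: 216 / 72 = 3.0000

λ ≈ 3.0000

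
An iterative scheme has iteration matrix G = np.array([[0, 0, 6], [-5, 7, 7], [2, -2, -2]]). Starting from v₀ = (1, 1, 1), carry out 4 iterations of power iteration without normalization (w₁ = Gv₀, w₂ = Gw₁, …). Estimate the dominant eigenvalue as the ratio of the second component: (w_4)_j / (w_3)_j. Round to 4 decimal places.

w1 = Gv₀ = (0·1 + 0·1 + 6·1; (-5)·1 + 7·1 + 7·1; 2·1 + (-2)·1 + (-2)·1) = (6, 9, -2)
w2 = Gw1 = (0·6 + 0·9 + 6·(-2); (-5)·6 + 7·9 + 7·(-2); 2·6 + (-2)·9 + (-2)·(-2)) = (-12, 19, -2)
w3 = Gw2 = (-12, 179, -58)
w4 = Gw3 = (-348, 907, -266)
Ratio at component: 907 / 179 = 5.0670

5.0670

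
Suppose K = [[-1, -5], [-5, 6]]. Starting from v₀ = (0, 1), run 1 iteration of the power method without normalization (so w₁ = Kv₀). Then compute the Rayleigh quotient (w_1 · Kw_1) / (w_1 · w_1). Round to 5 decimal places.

8.04918

w1 = Kv₀ = ((-1)·0 + (-5)·1; (-5)·0 + 6·1) = (-5, 6)
Kw1 = (-25, 61)
w1·Kw1 = (-5)·(-25) + 6·61 = 491; w1·w1 = (-5)·(-5) + 6·6 = 61
λ ≈ 491/61 = 8.04918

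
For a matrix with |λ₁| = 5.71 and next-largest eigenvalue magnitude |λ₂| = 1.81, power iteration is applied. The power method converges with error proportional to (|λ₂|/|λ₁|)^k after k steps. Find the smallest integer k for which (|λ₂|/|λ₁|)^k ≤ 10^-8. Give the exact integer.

|λ₂/λ₁| = 1.81/5.71 = 0.31699
Need k ≥ ln(10^-8) / ln(0.31699) = -18.4207 / -1.1489 ≈ 16.033
Smallest integer k satisfying the bound: 17

17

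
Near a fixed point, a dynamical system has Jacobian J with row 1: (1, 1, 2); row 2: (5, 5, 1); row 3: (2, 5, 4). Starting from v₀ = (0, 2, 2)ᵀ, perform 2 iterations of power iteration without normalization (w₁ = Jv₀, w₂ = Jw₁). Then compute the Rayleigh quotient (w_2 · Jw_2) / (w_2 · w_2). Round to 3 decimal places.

w1 = Jv₀ = (1·0 + 1·2 + 2·2; 5·0 + 5·2 + 1·2; 2·0 + 5·2 + 4·2) = (6, 12, 18)
w2 = Jw1 = (1·6 + 1·12 + 2·18; 5·6 + 5·12 + 1·18; 2·6 + 5·12 + 4·18) = (54, 108, 144)
Jw2 = (450, 954, 1224)
w2·Jw2 = 54·450 + 108·954 + 144·1224 = 303588; w2·w2 = 54·54 + 108·108 + 144·144 = 35316
λ ≈ 303588/35316 = 8.596

λ ≈ 8.596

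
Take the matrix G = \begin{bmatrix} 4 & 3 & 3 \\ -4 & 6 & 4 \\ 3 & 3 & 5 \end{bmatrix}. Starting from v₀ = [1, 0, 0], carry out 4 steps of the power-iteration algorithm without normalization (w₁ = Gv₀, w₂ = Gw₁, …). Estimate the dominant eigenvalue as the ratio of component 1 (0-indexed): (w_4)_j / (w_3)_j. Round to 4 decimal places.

λ ≈ 5.5750

w1 = Gv₀ = (4·1 + 3·0 + 3·0; (-4)·1 + 6·0 + 4·0; 3·1 + 3·0 + 5·0) = (4, -4, 3)
w2 = Gw1 = (4·4 + 3·(-4) + 3·3; (-4)·4 + 6·(-4) + 4·3; 3·4 + 3·(-4) + 5·3) = (13, -28, 15)
w3 = Gw2 = (13, -160, 30)
w4 = Gw3 = (-338, -892, -291)
Ratio at component: -892 / -160 = 5.5750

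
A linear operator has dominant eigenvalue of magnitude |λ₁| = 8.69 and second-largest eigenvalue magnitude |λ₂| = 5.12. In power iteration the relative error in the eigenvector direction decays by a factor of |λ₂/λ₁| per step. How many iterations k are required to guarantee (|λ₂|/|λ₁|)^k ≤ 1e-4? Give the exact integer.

|λ₂/λ₁| = 5.12/8.69 = 0.58918
Need k ≥ ln(1e-4) / ln(0.58918) = -9.2103 / -0.5290 ≈ 17.410
Smallest integer k satisfying the bound: 18

18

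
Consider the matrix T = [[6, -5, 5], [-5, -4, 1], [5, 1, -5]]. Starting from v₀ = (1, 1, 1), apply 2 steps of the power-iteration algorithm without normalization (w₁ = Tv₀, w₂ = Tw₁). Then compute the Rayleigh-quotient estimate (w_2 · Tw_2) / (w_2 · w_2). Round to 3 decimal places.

λ ≈ 7.192

w1 = Tv₀ = (6·1 + (-5)·1 + 5·1; (-5)·1 + (-4)·1 + 1·1; 5·1 + 1·1 + (-5)·1) = (6, -8, 1)
w2 = Tw1 = (6·6 + (-5)·(-8) + 5·1; (-5)·6 + (-4)·(-8) + 1·1; 5·6 + 1·(-8) + (-5)·1) = (81, 3, 17)
Tw2 = (556, -400, 323)
w2·Tw2 = 81·556 + 3·(-400) + 17·323 = 49327; w2·w2 = 81·81 + 3·3 + 17·17 = 6859
λ ≈ 49327/6859 = 7.192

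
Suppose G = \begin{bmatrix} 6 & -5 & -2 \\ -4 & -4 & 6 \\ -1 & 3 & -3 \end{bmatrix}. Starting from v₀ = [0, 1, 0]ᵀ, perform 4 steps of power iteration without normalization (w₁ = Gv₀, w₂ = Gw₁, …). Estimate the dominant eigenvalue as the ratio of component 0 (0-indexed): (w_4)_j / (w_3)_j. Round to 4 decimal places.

w1 = Gv₀ = (6·0 + (-5)·1 + (-2)·0; (-4)·0 + (-4)·1 + 6·0; (-1)·0 + 3·1 + (-3)·0) = (-5, -4, 3)
w2 = Gw1 = (6·(-5) + (-5)·(-4) + (-2)·3; (-4)·(-5) + (-4)·(-4) + 6·3; (-1)·(-5) + 3·(-4) + (-3)·3) = (-16, 54, -16)
w3 = Gw2 = (-334, -248, 226)
w4 = Gw3 = (-1216, 3684, -1088)
Ratio at component: -1216 / -334 = 3.6407

3.6407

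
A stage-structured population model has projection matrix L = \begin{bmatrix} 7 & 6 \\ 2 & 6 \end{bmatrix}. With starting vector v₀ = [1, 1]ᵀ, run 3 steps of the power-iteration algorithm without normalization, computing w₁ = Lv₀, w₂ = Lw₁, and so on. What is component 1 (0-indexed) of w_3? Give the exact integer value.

722

w1 = Lv₀ = (7·1 + 6·1; 2·1 + 6·1) = (13, 8)
w2 = Lw1 = (7·13 + 6·8; 2·13 + 6·8) = (139, 74)
w3 = Lw2 = (1417, 722)
The requested component of w3 is 722.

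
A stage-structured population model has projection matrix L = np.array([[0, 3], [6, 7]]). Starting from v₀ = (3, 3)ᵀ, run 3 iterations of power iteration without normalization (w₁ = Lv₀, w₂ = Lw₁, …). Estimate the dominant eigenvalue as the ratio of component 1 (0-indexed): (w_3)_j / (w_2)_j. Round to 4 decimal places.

w1 = Lv₀ = (9, 39)
w2 = Lw1 = (117, 327)
w3 = Lw2 = (981, 2991)
Ratio at component: 2991 / 327 = 9.1468

9.1468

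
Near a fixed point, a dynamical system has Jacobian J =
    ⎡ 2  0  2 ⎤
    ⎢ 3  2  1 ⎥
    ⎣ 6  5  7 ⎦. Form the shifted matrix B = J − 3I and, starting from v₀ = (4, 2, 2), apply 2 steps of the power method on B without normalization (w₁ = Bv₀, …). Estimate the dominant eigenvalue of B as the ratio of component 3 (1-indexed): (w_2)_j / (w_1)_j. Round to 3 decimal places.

B = J − 3I has rows (-1, 0, 2); (3, -1, 1); (6, 5, 4)
w1 = Bv₀ = ((-1)·4 + 0·2 + 2·2; 3·4 + (-1)·2 + 1·2; 6·4 + 5·2 + 4·2) = (0, 12, 42)
w2 = Bw1 = ((-1)·0 + 0·12 + 2·42; 3·0 + (-1)·12 + 1·42; 6·0 + 5·12 + 4·42) = (84, 30, 228)
Ratio: 228/42 = 5.429

5.429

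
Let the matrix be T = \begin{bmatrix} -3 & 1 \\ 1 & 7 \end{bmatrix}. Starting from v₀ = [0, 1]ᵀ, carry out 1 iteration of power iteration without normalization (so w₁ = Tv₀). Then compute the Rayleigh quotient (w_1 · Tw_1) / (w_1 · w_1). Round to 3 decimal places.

w1 = Tv₀ = ((-3)·0 + 1·1; 1·0 + 7·1) = (1, 7)
Tw1 = (4, 50)
w1·Tw1 = 1·4 + 7·50 = 354; w1·w1 = 1·1 + 7·7 = 50
λ ≈ 354/50 = 7.080

7.080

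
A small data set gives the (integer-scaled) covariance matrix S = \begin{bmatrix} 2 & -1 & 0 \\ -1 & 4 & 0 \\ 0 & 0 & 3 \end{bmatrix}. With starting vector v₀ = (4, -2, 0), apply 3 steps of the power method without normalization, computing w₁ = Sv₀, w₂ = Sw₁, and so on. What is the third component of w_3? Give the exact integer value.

w1 = Sv₀ = (10, -12, 0)
w2 = Sw1 = (32, -58, 0)
w3 = Sw2 = (122, -264, 0)
The requested component of w3 is 0.

0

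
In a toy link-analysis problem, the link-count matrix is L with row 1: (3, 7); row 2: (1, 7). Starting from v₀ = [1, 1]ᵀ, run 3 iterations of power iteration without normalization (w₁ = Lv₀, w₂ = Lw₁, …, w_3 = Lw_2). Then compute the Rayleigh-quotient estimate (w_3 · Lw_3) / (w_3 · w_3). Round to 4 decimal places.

w1 = Lv₀ = (3·1 + 7·1; 1·1 + 7·1) = (10, 8)
w2 = Lw1 = (3·10 + 7·8; 1·10 + 7·8) = (86, 66)
w3 = Lw2 = (720, 548)
Lw3 = (5996, 4556)
w3·Lw3 = 720·5996 + 548·4556 = 6813808; w3·w3 = 720·720 + 548·548 = 818704
λ ≈ 6813808/818704 = 8.3227

8.3227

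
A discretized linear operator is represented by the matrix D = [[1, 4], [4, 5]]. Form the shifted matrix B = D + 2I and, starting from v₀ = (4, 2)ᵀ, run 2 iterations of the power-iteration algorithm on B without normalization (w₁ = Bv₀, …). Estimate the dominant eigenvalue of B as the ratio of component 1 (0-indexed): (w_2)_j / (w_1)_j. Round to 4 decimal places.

9.6667

B = D + 2I has rows (3, 4); (4, 7)
w1 = Bv₀ = (3·4 + 4·2; 4·4 + 7·2) = (20, 30)
w2 = Bw1 = (3·20 + 4·30; 4·20 + 7·30) = (180, 290)
Ratio: 290/30 = 9.6667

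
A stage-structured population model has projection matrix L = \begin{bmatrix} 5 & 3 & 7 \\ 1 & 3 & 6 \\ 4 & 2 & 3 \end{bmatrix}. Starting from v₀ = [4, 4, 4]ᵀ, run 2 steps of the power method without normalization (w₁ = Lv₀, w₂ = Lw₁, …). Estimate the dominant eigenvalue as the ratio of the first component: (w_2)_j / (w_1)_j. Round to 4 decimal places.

11.2000

w1 = Lv₀ = (5·4 + 3·4 + 7·4; 1·4 + 3·4 + 6·4; 4·4 + 2·4 + 3·4) = (60, 40, 36)
w2 = Lw1 = (5·60 + 3·40 + 7·36; 1·60 + 3·40 + 6·36; 4·60 + 2·40 + 3·36) = (672, 396, 428)
Ratio at component: 672 / 60 = 11.2000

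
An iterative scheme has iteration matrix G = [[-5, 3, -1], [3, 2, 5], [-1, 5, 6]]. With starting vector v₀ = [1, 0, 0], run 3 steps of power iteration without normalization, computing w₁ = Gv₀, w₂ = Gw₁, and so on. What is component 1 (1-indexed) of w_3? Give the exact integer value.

w1 = Gv₀ = ((-5)·1 + 3·0 + (-1)·0; 3·1 + 2·0 + 5·0; (-1)·1 + 5·0 + 6·0) = (-5, 3, -1)
w2 = Gw1 = ((-5)·(-5) + 3·3 + (-1)·(-1); 3·(-5) + 2·3 + 5·(-1); (-1)·(-5) + 5·3 + 6·(-1)) = (35, -14, 14)
w3 = Gw2 = (-231, 147, -21)
The requested component of w3 is -231.

-231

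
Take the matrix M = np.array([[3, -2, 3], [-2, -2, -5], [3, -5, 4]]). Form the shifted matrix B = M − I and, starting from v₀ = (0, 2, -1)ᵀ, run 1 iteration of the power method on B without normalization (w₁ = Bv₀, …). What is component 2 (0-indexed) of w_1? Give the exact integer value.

-13

B = M − I has rows (2, -2, 3); (-2, -3, -5); (3, -5, 3)
w1 = Bv₀ = (-7, -1, -13)
Requested component of w1: -13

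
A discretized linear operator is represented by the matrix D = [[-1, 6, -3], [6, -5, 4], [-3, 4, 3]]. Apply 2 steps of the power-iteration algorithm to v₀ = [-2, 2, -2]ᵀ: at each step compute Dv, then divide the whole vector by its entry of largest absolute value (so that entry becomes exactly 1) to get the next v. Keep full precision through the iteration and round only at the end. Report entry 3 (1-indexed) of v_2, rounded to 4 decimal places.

-0.5166

Dv0 = (20.00000, -30.00000, 8.00000); divide by -30.00000 → v1 = (-0.66667, 1.00000, -0.26667)
Dv1 = (7.46667, -10.06667, 5.20000); divide by -10.06667 → v2 = (-0.74172, 1.00000, -0.51656)
Requested entry of v2: -156/302 = -0.5166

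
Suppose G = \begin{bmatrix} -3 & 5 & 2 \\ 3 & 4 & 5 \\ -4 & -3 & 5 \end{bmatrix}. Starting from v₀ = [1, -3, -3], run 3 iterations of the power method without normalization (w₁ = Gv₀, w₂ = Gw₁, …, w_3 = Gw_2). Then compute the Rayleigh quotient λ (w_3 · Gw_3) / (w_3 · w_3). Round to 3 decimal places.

4.800

w1 = Gv₀ = ((-3)·1 + 5·(-3) + 2·(-3); 3·1 + 4·(-3) + 5·(-3); (-4)·1 + (-3)·(-3) + 5·(-3)) = (-24, -24, -10)
w2 = Gw1 = ((-3)·(-24) + 5·(-24) + 2·(-10); 3·(-24) + 4·(-24) + 5·(-10); (-4)·(-24) + (-3)·(-24) + 5·(-10)) = (-68, -218, 118)
w3 = Gw2 = (-650, -486, 1516)
Gw3 = (2552, 3686, 11638)
w3·Gw3 = (-650)·2552 + (-486)·3686 + 1516·11638 = 14193012; w3·w3 = (-650)·(-650) + (-486)·(-486) + 1516·1516 = 2956952
λ ≈ 14193012/2956952 = 4.800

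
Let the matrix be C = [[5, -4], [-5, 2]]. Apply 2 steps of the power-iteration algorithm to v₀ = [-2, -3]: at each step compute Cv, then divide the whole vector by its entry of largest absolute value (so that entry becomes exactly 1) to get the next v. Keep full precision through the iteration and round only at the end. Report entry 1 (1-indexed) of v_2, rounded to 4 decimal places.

1.0000

Cv0 = (2.00000, 4.00000); divide by 4.00000 → v1 = (0.50000, 1.00000)
Cv1 = (-1.50000, -0.50000); divide by -1.50000 → v2 = (1.00000, 0.33333)
Requested entry of v2: -6/-6 = 1.0000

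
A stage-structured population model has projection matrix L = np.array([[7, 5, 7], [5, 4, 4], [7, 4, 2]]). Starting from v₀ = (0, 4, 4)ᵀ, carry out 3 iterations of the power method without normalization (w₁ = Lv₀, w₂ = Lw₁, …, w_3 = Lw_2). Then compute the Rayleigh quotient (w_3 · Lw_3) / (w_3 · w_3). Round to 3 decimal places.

w1 = Lv₀ = (48, 32, 24)
w2 = Lw1 = (664, 464, 512)
w3 = Lw2 = (10552, 7224, 7528)
Lw3 = (162680, 111768, 117816)
w3·Lw3 = 10552·162680 + 7224·111768 + 7528·117816 = 3410930240; w3·w3 = 10552·10552 + 7224·7224 + 7528·7528 = 220201664
λ ≈ 3410930240/220201664 = 15.490

15.490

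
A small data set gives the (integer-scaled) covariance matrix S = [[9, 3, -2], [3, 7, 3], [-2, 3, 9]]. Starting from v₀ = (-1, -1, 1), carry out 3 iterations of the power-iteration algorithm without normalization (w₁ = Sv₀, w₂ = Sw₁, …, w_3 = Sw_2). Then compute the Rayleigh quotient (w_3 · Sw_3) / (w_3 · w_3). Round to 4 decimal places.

w1 = Sv₀ = (-14, -7, 8)
w2 = Sw1 = (-163, -67, 79)
w3 = Sw2 = (-1826, -721, 836)
Sw3 = (-20269, -8017, 9013)
w3·Sw3 = (-1826)·(-20269) + (-721)·(-8017) + 836·9013 = 50326319; w3·w3 = (-1826)·(-1826) + (-721)·(-721) + 836·836 = 4553013
λ ≈ 50326319/4553013 = 11.0534

11.0534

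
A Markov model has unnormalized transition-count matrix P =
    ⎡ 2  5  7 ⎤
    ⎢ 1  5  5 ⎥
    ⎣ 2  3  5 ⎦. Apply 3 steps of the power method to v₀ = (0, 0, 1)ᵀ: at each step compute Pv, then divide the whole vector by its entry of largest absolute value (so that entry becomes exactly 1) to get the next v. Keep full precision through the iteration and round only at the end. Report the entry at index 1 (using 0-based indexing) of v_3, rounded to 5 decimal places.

Pv0 = (7.000000, 5.000000, 5.000000); divide by 7.000000 → v1 = (1.000000, 0.714286, 0.714286)
Pv1 = (10.571429, 8.142857, 7.714286); divide by 10.571429 → v2 = (1.000000, 0.770270, 0.729730)
Pv2 = (10.959459, 8.500000, 7.959459); divide by 10.959459 → v3 = (1.000000, 0.775586, 0.726264)
Requested entry of v3: 629/811 = 0.77559

0.77559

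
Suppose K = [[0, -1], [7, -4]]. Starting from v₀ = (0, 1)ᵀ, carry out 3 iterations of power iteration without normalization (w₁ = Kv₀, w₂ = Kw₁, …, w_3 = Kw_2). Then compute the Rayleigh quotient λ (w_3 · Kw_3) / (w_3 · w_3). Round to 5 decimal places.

w1 = Kv₀ = (0·0 + (-1)·1; 7·0 + (-4)·1) = (-1, -4)
w2 = Kw1 = (0·(-1) + (-1)·(-4); 7·(-1) + (-4)·(-4)) = (4, 9)
w3 = Kw2 = (-9, -8)
Kw3 = (8, -31)
w3·Kw3 = (-9)·8 + (-8)·(-31) = 176; w3·w3 = (-9)·(-9) + (-8)·(-8) = 145
λ ≈ 176/145 = 1.21379

1.21379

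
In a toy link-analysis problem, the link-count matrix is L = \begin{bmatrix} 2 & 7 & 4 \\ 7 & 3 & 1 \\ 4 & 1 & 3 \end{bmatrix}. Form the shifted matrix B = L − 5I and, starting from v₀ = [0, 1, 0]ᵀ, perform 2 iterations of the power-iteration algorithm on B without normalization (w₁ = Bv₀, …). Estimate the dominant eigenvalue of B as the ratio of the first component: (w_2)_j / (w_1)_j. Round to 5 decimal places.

-4.42857

B = L − 5I has rows (-3, 7, 4); (7, -2, 1); (4, 1, -2)
w1 = Bv₀ = (7, -2, 1)
w2 = Bw1 = (-31, 54, 24)
Ratio: -31/7 = -4.42857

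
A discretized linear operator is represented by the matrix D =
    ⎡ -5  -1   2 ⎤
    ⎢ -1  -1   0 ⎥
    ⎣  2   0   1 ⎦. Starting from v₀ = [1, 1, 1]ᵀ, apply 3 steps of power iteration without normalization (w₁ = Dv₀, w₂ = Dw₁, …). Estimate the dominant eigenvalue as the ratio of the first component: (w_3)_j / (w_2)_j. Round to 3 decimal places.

w1 = Dv₀ = (-4, -2, 3)
w2 = Dw1 = (28, 6, -5)
w3 = Dw2 = (-156, -34, 51)
Ratio at component: -156 / 28 = -5.571

-5.571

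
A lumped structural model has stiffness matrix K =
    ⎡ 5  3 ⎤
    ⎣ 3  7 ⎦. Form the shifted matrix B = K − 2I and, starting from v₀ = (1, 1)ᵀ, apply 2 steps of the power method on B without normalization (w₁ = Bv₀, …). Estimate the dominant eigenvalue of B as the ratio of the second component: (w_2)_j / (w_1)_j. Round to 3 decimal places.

7.250

B = K − 2I has rows (3, 3); (3, 5)
w1 = Bv₀ = (3·1 + 3·1; 3·1 + 5·1) = (6, 8)
w2 = Bw1 = (3·6 + 3·8; 3·6 + 5·8) = (42, 58)
Ratio: 58/8 = 7.250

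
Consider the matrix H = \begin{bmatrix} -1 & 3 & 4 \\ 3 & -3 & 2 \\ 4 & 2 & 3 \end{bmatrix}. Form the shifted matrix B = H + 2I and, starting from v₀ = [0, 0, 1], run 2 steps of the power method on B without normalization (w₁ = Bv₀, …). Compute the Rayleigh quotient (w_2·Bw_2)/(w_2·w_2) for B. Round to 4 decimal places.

B = H + 2I has rows (1, 3, 4); (3, -1, 2); (4, 2, 5)
w1 = Bv₀ = (1·0 + 3·0 + 4·1; 3·0 + (-1)·0 + 2·1; 4·0 + 2·0 + 5·1) = (4, 2, 5)
w2 = Bw1 = (1·4 + 3·2 + 4·5; 3·4 + (-1)·2 + 2·5; 4·4 + 2·2 + 5·5) = (30, 20, 45)
Bw2 = (270, 160, 385)
w2·Bw2 = 28625; w2·w2 = 3325; μ ≈ 28625/3325 = 8.6090

8.6090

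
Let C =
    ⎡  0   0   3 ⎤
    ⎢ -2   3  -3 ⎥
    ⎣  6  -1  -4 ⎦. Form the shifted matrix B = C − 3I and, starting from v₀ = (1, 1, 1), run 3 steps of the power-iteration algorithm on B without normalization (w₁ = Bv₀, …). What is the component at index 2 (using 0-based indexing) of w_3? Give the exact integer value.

B = C − 3I has rows (-3, 0, 3); (-2, 0, -3); (6, -1, -7)
w1 = Bv₀ = (0, -5, -2)
w2 = Bw1 = (-6, 6, 19)
w3 = Bw2 = (75, -45, -175)
Requested component of w3: -175

-175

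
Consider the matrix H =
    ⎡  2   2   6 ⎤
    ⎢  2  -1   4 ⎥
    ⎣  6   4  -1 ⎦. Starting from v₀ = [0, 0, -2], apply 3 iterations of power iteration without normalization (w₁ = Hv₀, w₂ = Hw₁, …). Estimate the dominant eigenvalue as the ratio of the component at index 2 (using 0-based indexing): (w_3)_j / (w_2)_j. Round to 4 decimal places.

w1 = Hv₀ = (-12, -8, 2)
w2 = Hw1 = (-28, -8, -106)
w3 = Hw2 = (-708, -472, -94)
Ratio at component: -94 / -106 = 0.8868

λ ≈ 0.8868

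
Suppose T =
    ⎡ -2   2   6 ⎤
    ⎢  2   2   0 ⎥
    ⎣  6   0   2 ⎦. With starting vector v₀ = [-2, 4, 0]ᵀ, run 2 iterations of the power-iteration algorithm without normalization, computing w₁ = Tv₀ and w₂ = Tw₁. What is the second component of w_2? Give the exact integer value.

32

w1 = Tv₀ = ((-2)·(-2) + 2·4 + 6·0; 2·(-2) + 2·4 + 0·0; 6·(-2) + 0·4 + 2·0) = (12, 4, -12)
w2 = Tw1 = ((-2)·12 + 2·4 + 6·(-12); 2·12 + 2·4 + 0·(-12); 6·12 + 0·4 + 2·(-12)) = (-88, 32, 48)
The requested component of w2 is 32.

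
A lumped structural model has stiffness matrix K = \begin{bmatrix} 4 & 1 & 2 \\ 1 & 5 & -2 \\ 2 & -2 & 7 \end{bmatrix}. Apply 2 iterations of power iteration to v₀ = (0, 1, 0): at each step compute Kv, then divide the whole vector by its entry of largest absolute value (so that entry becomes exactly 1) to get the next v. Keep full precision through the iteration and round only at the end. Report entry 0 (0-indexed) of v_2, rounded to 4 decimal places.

0.1667

Kv0 = (1.00000, 5.00000, -2.00000); divide by 5.00000 → v1 = (0.20000, 1.00000, -0.40000)
Kv1 = (1.00000, 6.00000, -4.40000); divide by 6.00000 → v2 = (0.16667, 1.00000, -0.73333)
Requested entry of v2: 5/30 = 0.1667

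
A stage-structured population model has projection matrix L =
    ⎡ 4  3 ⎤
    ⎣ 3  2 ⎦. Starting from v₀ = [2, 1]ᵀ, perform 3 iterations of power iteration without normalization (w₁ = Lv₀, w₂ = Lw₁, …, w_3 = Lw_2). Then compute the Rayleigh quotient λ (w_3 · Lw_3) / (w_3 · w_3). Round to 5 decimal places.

λ ≈ 6.16228

w1 = Lv₀ = (4·2 + 3·1; 3·2 + 2·1) = (11, 8)
w2 = Lw1 = (4·11 + 3·8; 3·11 + 2·8) = (68, 49)
w3 = Lw2 = (419, 302)
Lw3 = (2582, 1861)
w3·Lw3 = 419·2582 + 302·1861 = 1643880; w3·w3 = 419·419 + 302·302 = 266765
λ ≈ 1643880/266765 = 6.16228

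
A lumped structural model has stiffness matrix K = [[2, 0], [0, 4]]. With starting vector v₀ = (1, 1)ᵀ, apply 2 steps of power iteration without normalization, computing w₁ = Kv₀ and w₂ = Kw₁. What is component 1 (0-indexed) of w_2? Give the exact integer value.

w1 = Kv₀ = (2, 4)
w2 = Kw1 = (4, 16)
The requested component of w2 is 16.

16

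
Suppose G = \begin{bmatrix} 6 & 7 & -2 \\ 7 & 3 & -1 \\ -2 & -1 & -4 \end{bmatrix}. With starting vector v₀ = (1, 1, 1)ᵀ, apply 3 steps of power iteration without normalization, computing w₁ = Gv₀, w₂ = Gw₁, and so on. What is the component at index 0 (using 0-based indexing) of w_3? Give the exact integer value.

w1 = Gv₀ = (11, 9, -7)
w2 = Gw1 = (143, 111, -3)
w3 = Gw2 = (1641, 1337, -385)
The requested component of w3 is 1641.

1641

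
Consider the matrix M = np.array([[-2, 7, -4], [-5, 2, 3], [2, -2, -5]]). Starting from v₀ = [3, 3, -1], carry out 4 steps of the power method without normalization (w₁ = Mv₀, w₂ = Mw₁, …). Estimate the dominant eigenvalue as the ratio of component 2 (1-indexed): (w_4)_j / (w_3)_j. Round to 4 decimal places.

5.5514

w1 = Mv₀ = ((-2)·3 + 7·3 + (-4)·(-1); (-5)·3 + 2·3 + 3·(-1); 2·3 + (-2)·3 + (-5)·(-1)) = (19, -12, 5)
w2 = Mw1 = ((-2)·19 + 7·(-12) + (-4)·5; (-5)·19 + 2·(-12) + 3·5; 2·19 + (-2)·(-12) + (-5)·5) = (-142, -104, 37)
w3 = Mw2 = (-592, 613, -261)
w4 = Mw3 = (6519, 3403, -1105)
Ratio at component: 3403 / 613 = 5.5514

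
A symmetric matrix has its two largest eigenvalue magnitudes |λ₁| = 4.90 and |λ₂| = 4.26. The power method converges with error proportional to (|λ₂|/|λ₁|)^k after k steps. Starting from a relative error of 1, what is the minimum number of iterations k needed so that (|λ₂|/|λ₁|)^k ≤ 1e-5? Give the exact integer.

|λ₂/λ₁| = 4.26/4.90 = 0.86939
Need k ≥ ln(1e-5) / ln(0.86939) = -11.5129 / -0.1400 ≈ 82.255
Smallest integer k satisfying the bound: 83

83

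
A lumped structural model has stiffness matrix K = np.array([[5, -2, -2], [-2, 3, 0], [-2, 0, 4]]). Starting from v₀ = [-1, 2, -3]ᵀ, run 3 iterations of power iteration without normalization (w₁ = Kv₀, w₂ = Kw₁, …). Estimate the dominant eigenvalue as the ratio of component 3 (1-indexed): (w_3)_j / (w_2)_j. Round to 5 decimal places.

λ ≈ 3.35294

w1 = Kv₀ = (5·(-1) + (-2)·2 + (-2)·(-3); (-2)·(-1) + 3·2 + 0·(-3); (-2)·(-1) + 0·2 + 4·(-3)) = (-3, 8, -10)
w2 = Kw1 = (5·(-3) + (-2)·8 + (-2)·(-10); (-2)·(-3) + 3·8 + 0·(-10); (-2)·(-3) + 0·8 + 4·(-10)) = (-11, 30, -34)
w3 = Kw2 = (-47, 112, -114)
Ratio at component: -114 / -34 = 3.35294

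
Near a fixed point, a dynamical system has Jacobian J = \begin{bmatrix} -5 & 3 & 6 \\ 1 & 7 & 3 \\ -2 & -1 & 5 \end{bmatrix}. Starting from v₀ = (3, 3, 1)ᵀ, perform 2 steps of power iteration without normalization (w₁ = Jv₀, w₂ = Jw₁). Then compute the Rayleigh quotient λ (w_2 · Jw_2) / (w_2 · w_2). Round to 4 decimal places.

λ ≈ 6.1735

w1 = Jv₀ = (0, 27, -4)
w2 = Jw1 = (57, 177, -47)
Jw2 = (-36, 1155, -526)
w2·Jw2 = 57·(-36) + 177·1155 + (-47)·(-526) = 227105; w2·w2 = 57·57 + 177·177 + (-47)·(-47) = 36787
λ ≈ 227105/36787 = 6.1735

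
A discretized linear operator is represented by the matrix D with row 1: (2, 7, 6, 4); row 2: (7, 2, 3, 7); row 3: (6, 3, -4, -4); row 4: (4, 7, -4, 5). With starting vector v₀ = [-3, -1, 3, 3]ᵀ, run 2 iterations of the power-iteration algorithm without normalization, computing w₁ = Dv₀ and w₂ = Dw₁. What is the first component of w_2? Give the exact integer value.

-251

w1 = Dv₀ = (2·(-3) + 7·(-1) + 6·3 + 4·3; 7·(-3) + 2·(-1) + 3·3 + 7·3; 6·(-3) + 3·(-1) + (-4)·3 + (-4)·3; 4·(-3) + 7·(-1) + (-4)·3 + 5·3) = (17, 7, -45, -16)
w2 = Dw1 = (2·17 + 7·7 + 6·(-45) + 4·(-16); 7·17 + 2·7 + 3·(-45) + 7·(-16); 6·17 + 3·7 + (-4)·(-45) + (-4)·(-16); 4·17 + 7·7 + (-4)·(-45) + 5·(-16)) = (-251, -114, 367, 217)
The requested component of w2 is -251.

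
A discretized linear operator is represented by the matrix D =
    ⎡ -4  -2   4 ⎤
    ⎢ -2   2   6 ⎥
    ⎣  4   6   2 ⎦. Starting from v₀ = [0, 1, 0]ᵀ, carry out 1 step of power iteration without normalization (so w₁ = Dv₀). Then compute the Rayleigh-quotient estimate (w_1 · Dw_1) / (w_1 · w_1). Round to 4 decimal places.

λ ≈ 2.9091

w1 = Dv₀ = ((-4)·0 + (-2)·1 + 4·0; (-2)·0 + 2·1 + 6·0; 4·0 + 6·1 + 2·0) = (-2, 2, 6)
Dw1 = (28, 44, 16)
w1·Dw1 = (-2)·28 + 2·44 + 6·16 = 128; w1·w1 = (-2)·(-2) + 2·2 + 6·6 = 44
λ ≈ 128/44 = 2.9091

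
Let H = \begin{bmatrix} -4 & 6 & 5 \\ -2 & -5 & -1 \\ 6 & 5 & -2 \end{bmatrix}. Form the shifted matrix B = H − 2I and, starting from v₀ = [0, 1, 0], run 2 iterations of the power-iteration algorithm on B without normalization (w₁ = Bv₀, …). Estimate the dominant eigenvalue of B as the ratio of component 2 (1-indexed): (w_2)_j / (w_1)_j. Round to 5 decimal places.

-4.57143

B = H − 2I has rows (-6, 6, 5); (-2, -7, -1); (6, 5, -4)
w1 = Bv₀ = ((-6)·0 + 6·1 + 5·0; (-2)·0 + (-7)·1 + (-1)·0; 6·0 + 5·1 + (-4)·0) = (6, -7, 5)
w2 = Bw1 = ((-6)·6 + 6·(-7) + 5·5; (-2)·6 + (-7)·(-7) + (-1)·5; 6·6 + 5·(-7) + (-4)·5) = (-53, 32, -19)
Ratio: 32/-7 = -4.57143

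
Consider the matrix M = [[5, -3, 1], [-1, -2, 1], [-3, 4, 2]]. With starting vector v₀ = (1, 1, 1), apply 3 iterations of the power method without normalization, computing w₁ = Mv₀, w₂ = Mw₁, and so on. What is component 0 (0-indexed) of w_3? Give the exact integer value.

w1 = Mv₀ = (3, -2, 3)
w2 = Mw1 = (24, 4, -11)
w3 = Mw2 = (97, -43, -78)
The requested component of w3 is 97.

97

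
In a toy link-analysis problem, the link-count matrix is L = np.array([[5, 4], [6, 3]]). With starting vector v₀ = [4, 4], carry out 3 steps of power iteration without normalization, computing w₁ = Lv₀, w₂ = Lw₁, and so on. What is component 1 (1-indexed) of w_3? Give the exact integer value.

w1 = Lv₀ = (36, 36)
w2 = Lw1 = (324, 324)
w3 = Lw2 = (2916, 2916)
The requested component of w3 is 2916.

2916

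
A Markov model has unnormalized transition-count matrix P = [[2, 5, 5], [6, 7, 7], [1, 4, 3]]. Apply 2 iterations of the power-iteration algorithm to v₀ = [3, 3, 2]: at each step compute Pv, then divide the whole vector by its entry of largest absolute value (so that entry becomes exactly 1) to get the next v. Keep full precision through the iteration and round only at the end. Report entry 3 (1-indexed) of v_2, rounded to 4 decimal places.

Pv0 = (31.00000, 53.00000, 21.00000); divide by 53.00000 → v1 = (0.58491, 1.00000, 0.39623)
Pv1 = (8.15094, 13.28302, 5.77358); divide by 13.28302 → v2 = (0.61364, 1.00000, 0.43466)
Requested entry of v2: 306/704 = 0.4347

0.4347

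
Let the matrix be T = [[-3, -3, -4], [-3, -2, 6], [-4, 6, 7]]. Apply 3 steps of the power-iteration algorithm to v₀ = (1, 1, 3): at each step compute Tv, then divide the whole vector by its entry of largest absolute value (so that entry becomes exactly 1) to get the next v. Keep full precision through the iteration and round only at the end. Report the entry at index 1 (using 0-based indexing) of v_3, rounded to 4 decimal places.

0.5070

Tv0 = (-18.00000, 13.00000, 23.00000); divide by 23.00000 → v1 = (-0.78261, 0.56522, 1.00000)
Tv1 = (-3.34783, 7.21739, 13.52174); divide by 13.52174 → v2 = (-0.24759, 0.53376, 1.00000)
Tv2 = (-4.85852, 5.67524, 11.19293); divide by 11.19293 → v3 = (-0.43407, 0.50704, 1.00000)
Requested entry of v3: 1765/3481 = 0.5070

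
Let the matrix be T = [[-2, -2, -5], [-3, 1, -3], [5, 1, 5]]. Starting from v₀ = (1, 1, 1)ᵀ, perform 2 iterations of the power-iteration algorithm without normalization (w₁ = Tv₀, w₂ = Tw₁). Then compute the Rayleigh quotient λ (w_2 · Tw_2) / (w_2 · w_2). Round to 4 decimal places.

-2.9566

w1 = Tv₀ = (-9, -5, 11)
w2 = Tw1 = (-27, -11, 5)
Tw2 = (51, 55, -121)
w2·Tw2 = (-27)·51 + (-11)·55 + 5·(-121) = -2587; w2·w2 = (-27)·(-27) + (-11)·(-11) + 5·5 = 875
λ ≈ -2587/875 = -2.9566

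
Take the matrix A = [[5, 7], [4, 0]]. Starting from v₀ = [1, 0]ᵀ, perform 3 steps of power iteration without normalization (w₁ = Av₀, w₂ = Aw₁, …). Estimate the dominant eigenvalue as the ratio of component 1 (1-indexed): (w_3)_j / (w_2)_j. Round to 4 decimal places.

7.6415

w1 = Av₀ = (5, 4)
w2 = Aw1 = (53, 20)
w3 = Aw2 = (405, 212)
Ratio at component: 405 / 53 = 7.6415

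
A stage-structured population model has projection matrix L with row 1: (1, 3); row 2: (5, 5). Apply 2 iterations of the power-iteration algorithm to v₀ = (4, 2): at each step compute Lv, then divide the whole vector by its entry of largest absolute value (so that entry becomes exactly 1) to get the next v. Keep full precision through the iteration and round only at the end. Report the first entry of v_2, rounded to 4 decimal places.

Lv0 = (10.00000, 30.00000); divide by 30.00000 → v1 = (0.33333, 1.00000)
Lv1 = (3.33333, 6.66667); divide by 6.66667 → v2 = (0.50000, 1.00000)
Requested entry of v2: 100/200 = 0.5000

0.5000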